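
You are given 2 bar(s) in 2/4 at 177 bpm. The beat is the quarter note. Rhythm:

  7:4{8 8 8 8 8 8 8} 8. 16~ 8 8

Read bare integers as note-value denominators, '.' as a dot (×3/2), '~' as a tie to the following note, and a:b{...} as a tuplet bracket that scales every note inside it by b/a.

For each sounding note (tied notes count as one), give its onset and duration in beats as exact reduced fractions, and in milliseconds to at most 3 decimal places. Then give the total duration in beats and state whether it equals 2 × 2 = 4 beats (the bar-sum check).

1) 0.0ms=0b +96.852ms=2/7b
2) 96.852ms=2/7b +96.852ms=2/7b
3) 193.705ms=4/7b +96.852ms=2/7b
4) 290.557ms=6/7b +96.852ms=2/7b
5) 387.409ms=8/7b +96.852ms=2/7b
6) 484.262ms=10/7b +96.852ms=2/7b
7) 581.114ms=12/7b +96.852ms=2/7b
8) 677.966ms=2b +254.237ms=3/4b
9) 932.203ms=11/4b +254.237ms=3/4b
10) 1186.441ms=7/2b +169.492ms=1/2b
Σ=4b of 4 (177bpm 2/4) — PASS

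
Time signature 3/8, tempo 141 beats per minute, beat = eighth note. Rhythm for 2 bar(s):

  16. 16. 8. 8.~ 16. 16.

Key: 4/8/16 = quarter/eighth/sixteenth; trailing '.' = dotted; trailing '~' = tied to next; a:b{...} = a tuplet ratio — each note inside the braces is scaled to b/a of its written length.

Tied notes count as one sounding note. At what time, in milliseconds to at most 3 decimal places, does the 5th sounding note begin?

note 5 onset = 21/4b = 2234.043ms

1. 0.0ms @ 0 + 319.149ms (3/4)
2. 319.149ms @ 3/4 + 319.149ms (3/4)
3. 638.298ms @ 3/2 + 638.298ms (3/2)
4. 1276.596ms @ 3 + 957.447ms (9/4)
5. 2234.043ms @ 21/4 + 319.149ms (3/4)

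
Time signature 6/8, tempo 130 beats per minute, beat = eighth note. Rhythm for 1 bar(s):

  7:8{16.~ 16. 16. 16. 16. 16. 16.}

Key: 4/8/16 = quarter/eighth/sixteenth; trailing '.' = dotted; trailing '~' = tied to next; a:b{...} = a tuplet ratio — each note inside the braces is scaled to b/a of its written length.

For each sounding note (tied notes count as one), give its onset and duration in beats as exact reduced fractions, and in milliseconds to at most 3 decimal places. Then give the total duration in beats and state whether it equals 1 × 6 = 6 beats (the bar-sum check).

1) 0.0ms=0b +791.209ms=12/7b
2) 791.209ms=12/7b +395.604ms=6/7b
3) 1186.813ms=18/7b +395.604ms=6/7b
4) 1582.418ms=24/7b +395.604ms=6/7b
5) 1978.022ms=30/7b +395.604ms=6/7b
6) 2373.626ms=36/7b +395.604ms=6/7b
Σ=6b of 6 (130bpm 6/8) — PASS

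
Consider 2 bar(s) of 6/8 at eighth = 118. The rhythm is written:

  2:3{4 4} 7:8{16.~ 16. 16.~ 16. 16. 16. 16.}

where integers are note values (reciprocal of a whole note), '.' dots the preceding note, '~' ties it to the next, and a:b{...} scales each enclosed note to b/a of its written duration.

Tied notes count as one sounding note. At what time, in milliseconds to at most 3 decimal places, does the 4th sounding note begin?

note 4 onset = 54/7b = 3922.518ms

1. 0.0ms @ 0 + 1525.424ms (3)
2. 1525.424ms @ 3 + 1525.424ms (3)
3. 3050.847ms @ 6 + 871.671ms (12/7)
4. 3922.518ms @ 54/7 + 871.671ms (12/7)
5. 4794.189ms @ 66/7 + 435.835ms (6/7)
6. 5230.024ms @ 72/7 + 435.835ms (6/7)
7. 5665.86ms @ 78/7 + 435.835ms (6/7)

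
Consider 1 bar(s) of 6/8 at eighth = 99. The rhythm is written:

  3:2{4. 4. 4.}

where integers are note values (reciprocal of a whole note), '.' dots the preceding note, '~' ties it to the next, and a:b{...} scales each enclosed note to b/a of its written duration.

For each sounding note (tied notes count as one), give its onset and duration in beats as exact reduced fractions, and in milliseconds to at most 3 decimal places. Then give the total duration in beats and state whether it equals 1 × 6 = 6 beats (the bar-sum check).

1) 0.0ms=0b +1212.121ms=2b
2) 1212.121ms=2b +1212.121ms=2b
3) 2424.242ms=4b +1212.121ms=2b
Σ=6b of 6 (99bpm 6/8) — PASS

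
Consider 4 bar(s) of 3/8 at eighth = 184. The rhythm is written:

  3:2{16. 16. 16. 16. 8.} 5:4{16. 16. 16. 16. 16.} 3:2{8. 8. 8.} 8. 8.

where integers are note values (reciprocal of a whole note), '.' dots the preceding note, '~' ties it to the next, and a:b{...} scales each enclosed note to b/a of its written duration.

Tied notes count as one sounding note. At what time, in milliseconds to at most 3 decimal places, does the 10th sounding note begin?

1. 0.0ms @ 0 + 163.043ms (1/2)
2. 163.043ms @ 1/2 + 163.043ms (1/2)
3. 326.087ms @ 1 + 163.043ms (1/2)
4. 489.13ms @ 3/2 + 163.043ms (1/2)
5. 652.174ms @ 2 + 326.087ms (1)
6. 978.261ms @ 3 + 195.652ms (3/5)
7. 1173.913ms @ 18/5 + 195.652ms (3/5)
8. 1369.565ms @ 21/5 + 195.652ms (3/5)
9. 1565.217ms @ 24/5 + 195.652ms (3/5)
10. 1760.87ms @ 27/5 + 195.652ms (3/5)
11. 1956.522ms @ 6 + 326.087ms (1)
12. 2282.609ms @ 7 + 326.087ms (1)
13. 2608.696ms @ 8 + 326.087ms (1)
14. 2934.783ms @ 9 + 489.13ms (3/2)
15. 3423.913ms @ 21/2 + 489.13ms (3/2)

note 10 onset = 27/5b = 1760.87ms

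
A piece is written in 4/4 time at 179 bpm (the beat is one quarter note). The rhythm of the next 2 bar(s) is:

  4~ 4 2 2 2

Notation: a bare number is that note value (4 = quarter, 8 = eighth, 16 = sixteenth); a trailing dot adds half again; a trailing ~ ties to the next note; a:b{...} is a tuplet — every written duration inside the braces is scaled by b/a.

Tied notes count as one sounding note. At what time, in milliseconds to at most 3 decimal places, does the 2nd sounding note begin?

1. 0.0ms @ 0 + 670.391ms (2)
2. 670.391ms @ 2 + 670.391ms (2)
3. 1340.782ms @ 4 + 670.391ms (2)
4. 2011.173ms @ 6 + 670.391ms (2)

note 2 onset = 2b = 670.391ms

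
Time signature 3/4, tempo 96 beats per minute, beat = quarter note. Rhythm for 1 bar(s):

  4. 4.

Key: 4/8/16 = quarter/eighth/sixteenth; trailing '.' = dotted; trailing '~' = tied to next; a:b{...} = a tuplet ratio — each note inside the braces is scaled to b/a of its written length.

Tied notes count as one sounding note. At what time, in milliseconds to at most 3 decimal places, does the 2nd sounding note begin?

1. 0.0ms @ 0 + 937.5ms (3/2)
2. 937.5ms @ 3/2 + 937.5ms (3/2)

note 2 onset = 3/2b = 937.5ms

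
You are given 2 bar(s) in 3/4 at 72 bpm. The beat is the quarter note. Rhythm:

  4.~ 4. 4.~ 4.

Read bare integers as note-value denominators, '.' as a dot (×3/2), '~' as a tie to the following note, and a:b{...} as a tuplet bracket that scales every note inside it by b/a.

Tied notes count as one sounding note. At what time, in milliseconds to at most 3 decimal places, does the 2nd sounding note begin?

note 2 onset = 3b = 2500.0ms

1. 0.0ms @ 0 + 2500.0ms (3)
2. 2500.0ms @ 3 + 2500.0ms (3)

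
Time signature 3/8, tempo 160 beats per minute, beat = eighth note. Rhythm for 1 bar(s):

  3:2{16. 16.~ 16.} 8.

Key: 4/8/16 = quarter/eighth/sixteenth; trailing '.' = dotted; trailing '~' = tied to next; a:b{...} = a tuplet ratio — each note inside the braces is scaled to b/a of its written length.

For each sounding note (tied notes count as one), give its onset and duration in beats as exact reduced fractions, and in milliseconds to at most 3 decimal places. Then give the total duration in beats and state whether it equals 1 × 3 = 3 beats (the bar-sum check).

1) 0.0ms=0b +187.5ms=1/2b
2) 187.5ms=1/2b +375.0ms=1b
3) 562.5ms=3/2b +562.5ms=3/2b
Σ=3b of 3 (160bpm 3/8) — PASS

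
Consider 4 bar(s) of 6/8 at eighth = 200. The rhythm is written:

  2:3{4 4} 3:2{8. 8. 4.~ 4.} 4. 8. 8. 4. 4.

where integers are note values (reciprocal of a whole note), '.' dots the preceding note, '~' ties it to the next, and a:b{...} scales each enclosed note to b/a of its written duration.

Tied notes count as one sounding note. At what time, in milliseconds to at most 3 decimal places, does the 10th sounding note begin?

1. 0.0ms @ 0 + 900.0ms (3)
2. 900.0ms @ 3 + 900.0ms (3)
3. 1800.0ms @ 6 + 300.0ms (1)
4. 2100.0ms @ 7 + 300.0ms (1)
5. 2400.0ms @ 8 + 1200.0ms (4)
6. 3600.0ms @ 12 + 900.0ms (3)
7. 4500.0ms @ 15 + 450.0ms (3/2)
8. 4950.0ms @ 33/2 + 450.0ms (3/2)
9. 5400.0ms @ 18 + 900.0ms (3)
10. 6300.0ms @ 21 + 900.0ms (3)

note 10 onset = 21b = 6300.0ms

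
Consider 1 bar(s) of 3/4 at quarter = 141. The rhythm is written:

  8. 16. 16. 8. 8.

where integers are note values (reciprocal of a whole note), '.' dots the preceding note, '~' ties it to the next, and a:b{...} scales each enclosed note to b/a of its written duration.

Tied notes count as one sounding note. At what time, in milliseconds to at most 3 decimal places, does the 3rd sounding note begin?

1. 0.0ms @ 0 + 319.149ms (3/4)
2. 319.149ms @ 3/4 + 159.574ms (3/8)
3. 478.723ms @ 9/8 + 159.574ms (3/8)
4. 638.298ms @ 3/2 + 319.149ms (3/4)
5. 957.447ms @ 9/4 + 319.149ms (3/4)

note 3 onset = 9/8b = 478.723ms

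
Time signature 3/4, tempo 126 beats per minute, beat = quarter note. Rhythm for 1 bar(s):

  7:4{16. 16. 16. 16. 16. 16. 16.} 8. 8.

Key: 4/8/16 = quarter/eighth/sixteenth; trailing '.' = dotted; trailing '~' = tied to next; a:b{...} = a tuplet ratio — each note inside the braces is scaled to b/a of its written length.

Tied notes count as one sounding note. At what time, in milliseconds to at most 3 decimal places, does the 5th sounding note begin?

1. 0.0ms @ 0 + 102.041ms (3/14)
2. 102.041ms @ 3/14 + 102.041ms (3/14)
3. 204.082ms @ 3/7 + 102.041ms (3/14)
4. 306.122ms @ 9/14 + 102.041ms (3/14)
5. 408.163ms @ 6/7 + 102.041ms (3/14)
6. 510.204ms @ 15/14 + 102.041ms (3/14)
7. 612.245ms @ 9/7 + 102.041ms (3/14)
8. 714.286ms @ 3/2 + 357.143ms (3/4)
9. 1071.429ms @ 9/4 + 357.143ms (3/4)

note 5 onset = 6/7b = 408.163ms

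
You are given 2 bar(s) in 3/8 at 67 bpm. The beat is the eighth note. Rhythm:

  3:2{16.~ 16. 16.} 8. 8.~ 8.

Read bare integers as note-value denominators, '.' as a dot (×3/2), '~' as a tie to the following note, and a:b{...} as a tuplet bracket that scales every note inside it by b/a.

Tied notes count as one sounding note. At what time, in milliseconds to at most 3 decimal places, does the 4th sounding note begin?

note 4 onset = 3b = 2686.567ms

1. 0.0ms @ 0 + 895.522ms (1)
2. 895.522ms @ 1 + 447.761ms (1/2)
3. 1343.284ms @ 3/2 + 1343.284ms (3/2)
4. 2686.567ms @ 3 + 2686.567ms (3)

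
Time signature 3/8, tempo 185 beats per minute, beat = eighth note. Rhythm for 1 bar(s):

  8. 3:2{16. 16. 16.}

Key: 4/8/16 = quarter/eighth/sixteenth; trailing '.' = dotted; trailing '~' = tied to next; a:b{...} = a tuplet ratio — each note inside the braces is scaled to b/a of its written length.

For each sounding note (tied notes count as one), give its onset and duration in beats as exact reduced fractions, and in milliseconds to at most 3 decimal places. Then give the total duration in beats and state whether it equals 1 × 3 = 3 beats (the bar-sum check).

1) 0.0ms=0b +486.486ms=3/2b
2) 486.486ms=3/2b +162.162ms=1/2b
3) 648.649ms=2b +162.162ms=1/2b
4) 810.811ms=5/2b +162.162ms=1/2b
Σ=3b of 3 (185bpm 3/8) — PASS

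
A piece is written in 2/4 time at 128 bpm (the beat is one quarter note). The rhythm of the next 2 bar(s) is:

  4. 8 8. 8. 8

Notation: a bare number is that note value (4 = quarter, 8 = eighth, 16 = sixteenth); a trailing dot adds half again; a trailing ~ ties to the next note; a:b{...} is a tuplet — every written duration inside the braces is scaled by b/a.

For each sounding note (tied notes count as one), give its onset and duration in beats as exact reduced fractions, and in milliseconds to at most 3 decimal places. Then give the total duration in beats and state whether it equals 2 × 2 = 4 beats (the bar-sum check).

1) 0.0ms=0b +703.125ms=3/2b
2) 703.125ms=3/2b +234.375ms=1/2b
3) 937.5ms=2b +351.562ms=3/4b
4) 1289.062ms=11/4b +351.562ms=3/4b
5) 1640.625ms=7/2b +234.375ms=1/2b
Σ=4b of 4 (128bpm 2/4) — PASS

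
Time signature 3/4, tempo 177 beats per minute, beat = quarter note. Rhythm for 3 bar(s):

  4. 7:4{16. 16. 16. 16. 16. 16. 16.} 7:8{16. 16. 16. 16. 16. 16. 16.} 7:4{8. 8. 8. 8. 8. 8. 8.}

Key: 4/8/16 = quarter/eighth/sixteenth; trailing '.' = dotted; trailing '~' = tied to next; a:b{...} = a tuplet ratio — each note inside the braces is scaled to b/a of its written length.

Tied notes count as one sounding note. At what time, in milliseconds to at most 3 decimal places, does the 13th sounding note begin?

1. 0.0ms @ 0 + 508.475ms (3/2)
2. 508.475ms @ 3/2 + 72.639ms (3/14)
3. 581.114ms @ 12/7 + 72.639ms (3/14)
4. 653.753ms @ 27/14 + 72.639ms (3/14)
5. 726.392ms @ 15/7 + 72.639ms (3/14)
6. 799.031ms @ 33/14 + 72.639ms (3/14)
7. 871.671ms @ 18/7 + 72.639ms (3/14)
8. 944.31ms @ 39/14 + 72.639ms (3/14)
9. 1016.949ms @ 3 + 145.278ms (3/7)
10. 1162.228ms @ 24/7 + 145.278ms (3/7)
11. 1307.506ms @ 27/7 + 145.278ms (3/7)
12. 1452.785ms @ 30/7 + 145.278ms (3/7)
13. 1598.063ms @ 33/7 + 145.278ms (3/7)
14. 1743.341ms @ 36/7 + 145.278ms (3/7)
15. 1888.62ms @ 39/7 + 145.278ms (3/7)
16. 2033.898ms @ 6 + 145.278ms (3/7)
17. 2179.177ms @ 45/7 + 145.278ms (3/7)
18. 2324.455ms @ 48/7 + 145.278ms (3/7)
19. 2469.734ms @ 51/7 + 145.278ms (3/7)
20. 2615.012ms @ 54/7 + 145.278ms (3/7)
21. 2760.291ms @ 57/7 + 145.278ms (3/7)
22. 2905.569ms @ 60/7 + 145.278ms (3/7)

note 13 onset = 33/7b = 1598.063ms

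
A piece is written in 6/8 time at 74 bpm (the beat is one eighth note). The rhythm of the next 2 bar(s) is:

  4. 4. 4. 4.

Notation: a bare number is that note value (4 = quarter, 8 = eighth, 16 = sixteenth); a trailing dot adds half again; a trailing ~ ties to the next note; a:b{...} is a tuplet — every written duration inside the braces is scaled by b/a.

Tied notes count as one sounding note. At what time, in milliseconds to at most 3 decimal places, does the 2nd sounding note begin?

note 2 onset = 3b = 2432.432ms

1. 0.0ms @ 0 + 2432.432ms (3)
2. 2432.432ms @ 3 + 2432.432ms (3)
3. 4864.865ms @ 6 + 2432.432ms (3)
4. 7297.297ms @ 9 + 2432.432ms (3)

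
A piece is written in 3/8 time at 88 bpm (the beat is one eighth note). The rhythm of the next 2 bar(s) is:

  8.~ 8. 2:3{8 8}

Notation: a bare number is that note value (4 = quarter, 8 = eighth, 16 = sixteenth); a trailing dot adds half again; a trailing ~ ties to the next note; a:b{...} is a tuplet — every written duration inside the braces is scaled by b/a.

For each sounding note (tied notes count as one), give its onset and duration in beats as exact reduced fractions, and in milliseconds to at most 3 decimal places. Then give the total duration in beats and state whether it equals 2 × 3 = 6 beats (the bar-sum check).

1) 0.0ms=0b +2045.455ms=3b
2) 2045.455ms=3b +1022.727ms=3/2b
3) 3068.182ms=9/2b +1022.727ms=3/2b
Σ=6b of 6 (88bpm 3/8) — PASS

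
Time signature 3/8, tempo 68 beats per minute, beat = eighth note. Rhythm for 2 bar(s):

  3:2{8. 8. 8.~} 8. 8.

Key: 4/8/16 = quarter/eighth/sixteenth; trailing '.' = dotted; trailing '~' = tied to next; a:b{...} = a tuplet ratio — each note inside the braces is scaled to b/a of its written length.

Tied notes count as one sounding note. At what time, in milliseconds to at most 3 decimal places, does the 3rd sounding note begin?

note 3 onset = 2b = 1764.706ms

1. 0.0ms @ 0 + 882.353ms (1)
2. 882.353ms @ 1 + 882.353ms (1)
3. 1764.706ms @ 2 + 2205.882ms (5/2)
4. 3970.588ms @ 9/2 + 1323.529ms (3/2)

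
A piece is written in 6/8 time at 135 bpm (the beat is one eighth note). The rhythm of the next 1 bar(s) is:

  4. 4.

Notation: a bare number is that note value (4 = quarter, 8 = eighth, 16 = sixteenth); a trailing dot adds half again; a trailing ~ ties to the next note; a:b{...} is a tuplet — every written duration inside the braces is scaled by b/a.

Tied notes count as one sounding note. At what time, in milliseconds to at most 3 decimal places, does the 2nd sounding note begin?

1. 0.0ms @ 0 + 1333.333ms (3)
2. 1333.333ms @ 3 + 1333.333ms (3)

note 2 onset = 3b = 1333.333ms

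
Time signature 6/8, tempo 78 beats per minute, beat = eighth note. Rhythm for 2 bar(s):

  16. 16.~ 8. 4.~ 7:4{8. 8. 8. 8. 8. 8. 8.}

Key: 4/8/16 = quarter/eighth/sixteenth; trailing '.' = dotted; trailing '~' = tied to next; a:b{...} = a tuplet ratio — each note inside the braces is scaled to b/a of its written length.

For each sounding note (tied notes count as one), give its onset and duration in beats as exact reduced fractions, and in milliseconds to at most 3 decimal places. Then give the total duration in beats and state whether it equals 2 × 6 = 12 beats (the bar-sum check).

1) 0.0ms=0b +576.923ms=3/4b
2) 576.923ms=3/4b +1730.769ms=9/4b
3) 2307.692ms=3b +2967.033ms=27/7b
4) 5274.725ms=48/7b +659.341ms=6/7b
5) 5934.066ms=54/7b +659.341ms=6/7b
6) 6593.407ms=60/7b +659.341ms=6/7b
7) 7252.747ms=66/7b +659.341ms=6/7b
8) 7912.088ms=72/7b +659.341ms=6/7b
9) 8571.429ms=78/7b +659.341ms=6/7b
Σ=12b of 12 (78bpm 6/8) — PASS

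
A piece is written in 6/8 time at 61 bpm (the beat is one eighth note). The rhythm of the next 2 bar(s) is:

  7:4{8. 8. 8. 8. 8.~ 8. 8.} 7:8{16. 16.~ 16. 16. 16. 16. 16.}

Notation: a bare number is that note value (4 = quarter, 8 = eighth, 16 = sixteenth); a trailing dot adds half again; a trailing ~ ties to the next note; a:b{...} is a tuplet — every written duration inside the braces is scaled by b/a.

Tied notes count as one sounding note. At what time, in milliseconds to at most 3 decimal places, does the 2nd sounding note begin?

note 2 onset = 6/7b = 843.091ms

1. 0.0ms @ 0 + 843.091ms (6/7)
2. 843.091ms @ 6/7 + 843.091ms (6/7)
3. 1686.183ms @ 12/7 + 843.091ms (6/7)
4. 2529.274ms @ 18/7 + 843.091ms (6/7)
5. 3372.365ms @ 24/7 + 1686.183ms (12/7)
6. 5058.548ms @ 36/7 + 843.091ms (6/7)
7. 5901.639ms @ 6 + 843.091ms (6/7)
8. 6744.731ms @ 48/7 + 1686.183ms (12/7)
9. 8430.913ms @ 60/7 + 843.091ms (6/7)
10. 9274.005ms @ 66/7 + 843.091ms (6/7)
11. 10117.096ms @ 72/7 + 843.091ms (6/7)
12. 10960.187ms @ 78/7 + 843.091ms (6/7)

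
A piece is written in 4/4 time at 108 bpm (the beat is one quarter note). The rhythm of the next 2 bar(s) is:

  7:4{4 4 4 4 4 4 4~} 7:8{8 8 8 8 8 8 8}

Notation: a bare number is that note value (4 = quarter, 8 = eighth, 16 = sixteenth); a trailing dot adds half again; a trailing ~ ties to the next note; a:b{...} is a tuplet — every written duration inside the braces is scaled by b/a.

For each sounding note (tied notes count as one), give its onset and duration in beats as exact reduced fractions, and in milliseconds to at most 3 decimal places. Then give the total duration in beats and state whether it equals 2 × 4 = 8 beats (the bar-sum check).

1) 0.0ms=0b +317.46ms=4/7b
2) 317.46ms=4/7b +317.46ms=4/7b
3) 634.921ms=8/7b +317.46ms=4/7b
4) 952.381ms=12/7b +317.46ms=4/7b
5) 1269.841ms=16/7b +317.46ms=4/7b
6) 1587.302ms=20/7b +317.46ms=4/7b
7) 1904.762ms=24/7b +634.921ms=8/7b
8) 2539.683ms=32/7b +317.46ms=4/7b
9) 2857.143ms=36/7b +317.46ms=4/7b
10) 3174.603ms=40/7b +317.46ms=4/7b
11) 3492.063ms=44/7b +317.46ms=4/7b
12) 3809.524ms=48/7b +317.46ms=4/7b
13) 4126.984ms=52/7b +317.46ms=4/7b
Σ=8b of 8 (108bpm 4/4) — PASS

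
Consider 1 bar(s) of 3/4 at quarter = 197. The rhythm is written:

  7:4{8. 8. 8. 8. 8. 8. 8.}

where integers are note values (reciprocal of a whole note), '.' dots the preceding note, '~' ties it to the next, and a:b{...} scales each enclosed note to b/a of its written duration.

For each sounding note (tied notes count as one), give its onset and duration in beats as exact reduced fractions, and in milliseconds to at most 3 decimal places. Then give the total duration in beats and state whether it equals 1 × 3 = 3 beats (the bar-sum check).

1) 0.0ms=0b +130.529ms=3/7b
2) 130.529ms=3/7b +130.529ms=3/7b
3) 261.059ms=6/7b +130.529ms=3/7b
4) 391.588ms=9/7b +130.529ms=3/7b
5) 522.117ms=12/7b +130.529ms=3/7b
6) 652.647ms=15/7b +130.529ms=3/7b
7) 783.176ms=18/7b +130.529ms=3/7b
Σ=3b of 3 (197bpm 3/4) — PASS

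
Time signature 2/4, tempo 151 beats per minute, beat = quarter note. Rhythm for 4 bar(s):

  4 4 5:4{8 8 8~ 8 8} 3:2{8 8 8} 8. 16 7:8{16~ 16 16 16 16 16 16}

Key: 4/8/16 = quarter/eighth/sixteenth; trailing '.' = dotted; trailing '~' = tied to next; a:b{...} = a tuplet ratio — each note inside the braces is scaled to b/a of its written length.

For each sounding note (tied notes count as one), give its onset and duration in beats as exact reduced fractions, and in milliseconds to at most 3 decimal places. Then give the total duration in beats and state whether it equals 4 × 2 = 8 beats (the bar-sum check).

1) 0.0ms=0b +397.351ms=1b
2) 397.351ms=1b +397.351ms=1b
3) 794.702ms=2b +158.94ms=2/5b
4) 953.642ms=12/5b +158.94ms=2/5b
5) 1112.583ms=14/5b +317.881ms=4/5b
6) 1430.464ms=18/5b +158.94ms=2/5b
7) 1589.404ms=4b +132.45ms=1/3b
8) 1721.854ms=13/3b +132.45ms=1/3b
9) 1854.305ms=14/3b +132.45ms=1/3b
10) 1986.755ms=5b +298.013ms=3/4b
11) 2284.768ms=23/4b +99.338ms=1/4b
12) 2384.106ms=6b +227.058ms=4/7b
13) 2611.164ms=46/7b +113.529ms=2/7b
14) 2724.693ms=48/7b +113.529ms=2/7b
15) 2838.221ms=50/7b +113.529ms=2/7b
16) 2951.75ms=52/7b +113.529ms=2/7b
17) 3065.279ms=54/7b +113.529ms=2/7b
Σ=8b of 8 (151bpm 2/4) — PASS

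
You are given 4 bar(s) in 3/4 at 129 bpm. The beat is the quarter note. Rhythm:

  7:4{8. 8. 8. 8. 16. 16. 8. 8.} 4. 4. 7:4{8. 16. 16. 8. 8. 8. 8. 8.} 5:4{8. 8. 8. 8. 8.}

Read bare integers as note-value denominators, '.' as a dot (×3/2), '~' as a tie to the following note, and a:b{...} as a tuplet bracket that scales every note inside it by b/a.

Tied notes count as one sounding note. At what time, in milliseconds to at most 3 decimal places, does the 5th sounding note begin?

note 5 onset = 12/7b = 797.342ms

1. 0.0ms @ 0 + 199.336ms (3/7)
2. 199.336ms @ 3/7 + 199.336ms (3/7)
3. 398.671ms @ 6/7 + 199.336ms (3/7)
4. 598.007ms @ 9/7 + 199.336ms (3/7)
5. 797.342ms @ 12/7 + 99.668ms (3/14)
6. 897.01ms @ 27/14 + 99.668ms (3/14)
7. 996.678ms @ 15/7 + 199.336ms (3/7)
8. 1196.013ms @ 18/7 + 199.336ms (3/7)
9. 1395.349ms @ 3 + 697.674ms (3/2)
10. 2093.023ms @ 9/2 + 697.674ms (3/2)
11. 2790.698ms @ 6 + 199.336ms (3/7)
12. 2990.033ms @ 45/7 + 99.668ms (3/14)
13. 3089.701ms @ 93/14 + 99.668ms (3/14)
14. 3189.369ms @ 48/7 + 199.336ms (3/7)
15. 3388.704ms @ 51/7 + 199.336ms (3/7)
16. 3588.04ms @ 54/7 + 199.336ms (3/7)
17. 3787.375ms @ 57/7 + 199.336ms (3/7)
18. 3986.711ms @ 60/7 + 199.336ms (3/7)
19. 4186.047ms @ 9 + 279.07ms (3/5)
20. 4465.116ms @ 48/5 + 279.07ms (3/5)
21. 4744.186ms @ 51/5 + 279.07ms (3/5)
22. 5023.256ms @ 54/5 + 279.07ms (3/5)
23. 5302.326ms @ 57/5 + 279.07ms (3/5)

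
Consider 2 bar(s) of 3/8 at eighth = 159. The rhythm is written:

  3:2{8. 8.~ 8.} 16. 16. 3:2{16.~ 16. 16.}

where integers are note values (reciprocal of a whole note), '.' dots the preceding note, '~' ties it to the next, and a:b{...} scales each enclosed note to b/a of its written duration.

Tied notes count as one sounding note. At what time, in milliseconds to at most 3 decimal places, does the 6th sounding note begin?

1. 0.0ms @ 0 + 377.358ms (1)
2. 377.358ms @ 1 + 754.717ms (2)
3. 1132.075ms @ 3 + 283.019ms (3/4)
4. 1415.094ms @ 15/4 + 283.019ms (3/4)
5. 1698.113ms @ 9/2 + 377.358ms (1)
6. 2075.472ms @ 11/2 + 188.679ms (1/2)

note 6 onset = 11/2b = 2075.472ms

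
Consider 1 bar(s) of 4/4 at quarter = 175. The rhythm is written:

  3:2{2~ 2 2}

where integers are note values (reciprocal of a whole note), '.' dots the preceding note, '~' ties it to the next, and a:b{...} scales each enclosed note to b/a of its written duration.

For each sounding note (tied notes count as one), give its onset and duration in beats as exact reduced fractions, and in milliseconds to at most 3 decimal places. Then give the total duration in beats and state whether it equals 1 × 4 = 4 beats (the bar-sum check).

1) 0.0ms=0b +914.286ms=8/3b
2) 914.286ms=8/3b +457.143ms=4/3b
Σ=4b of 4 (175bpm 4/4) — PASS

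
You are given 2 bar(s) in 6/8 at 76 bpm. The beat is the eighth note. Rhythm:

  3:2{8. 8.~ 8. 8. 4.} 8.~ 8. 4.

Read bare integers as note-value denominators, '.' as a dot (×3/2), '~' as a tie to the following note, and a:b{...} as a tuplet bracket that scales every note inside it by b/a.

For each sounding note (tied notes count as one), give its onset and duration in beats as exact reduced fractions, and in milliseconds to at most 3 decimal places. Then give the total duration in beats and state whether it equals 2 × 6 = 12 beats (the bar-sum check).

1) 0.0ms=0b +789.474ms=1b
2) 789.474ms=1b +1578.947ms=2b
3) 2368.421ms=3b +789.474ms=1b
4) 3157.895ms=4b +1578.947ms=2b
5) 4736.842ms=6b +2368.421ms=3b
6) 7105.263ms=9b +2368.421ms=3b
Σ=12b of 12 (76bpm 6/8) — PASS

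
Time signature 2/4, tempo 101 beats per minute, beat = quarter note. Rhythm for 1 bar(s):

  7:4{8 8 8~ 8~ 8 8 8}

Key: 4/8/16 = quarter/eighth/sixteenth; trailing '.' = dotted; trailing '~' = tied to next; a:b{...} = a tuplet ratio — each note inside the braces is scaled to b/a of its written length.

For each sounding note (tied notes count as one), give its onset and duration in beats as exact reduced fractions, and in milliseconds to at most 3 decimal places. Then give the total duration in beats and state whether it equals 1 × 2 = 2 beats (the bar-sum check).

1) 0.0ms=0b +169.731ms=2/7b
2) 169.731ms=2/7b +169.731ms=2/7b
3) 339.463ms=4/7b +509.194ms=6/7b
4) 848.656ms=10/7b +169.731ms=2/7b
5) 1018.388ms=12/7b +169.731ms=2/7b
Σ=2b of 2 (101bpm 2/4) — PASS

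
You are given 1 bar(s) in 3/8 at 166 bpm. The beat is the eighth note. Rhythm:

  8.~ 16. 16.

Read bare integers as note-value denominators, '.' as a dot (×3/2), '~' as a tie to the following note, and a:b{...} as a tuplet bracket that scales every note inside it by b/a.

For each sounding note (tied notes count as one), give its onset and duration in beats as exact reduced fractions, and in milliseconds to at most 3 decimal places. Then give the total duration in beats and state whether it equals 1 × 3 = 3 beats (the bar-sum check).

1) 0.0ms=0b +813.253ms=9/4b
2) 813.253ms=9/4b +271.084ms=3/4b
Σ=3b of 3 (166bpm 3/8) — PASS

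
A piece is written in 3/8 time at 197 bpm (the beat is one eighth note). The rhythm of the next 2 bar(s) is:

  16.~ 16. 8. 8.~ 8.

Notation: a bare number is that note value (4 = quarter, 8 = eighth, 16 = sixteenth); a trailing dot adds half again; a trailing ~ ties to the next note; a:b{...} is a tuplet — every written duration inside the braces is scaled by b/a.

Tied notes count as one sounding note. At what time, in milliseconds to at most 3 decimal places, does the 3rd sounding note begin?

1. 0.0ms @ 0 + 456.853ms (3/2)
2. 456.853ms @ 3/2 + 456.853ms (3/2)
3. 913.706ms @ 3 + 913.706ms (3)

note 3 onset = 3b = 913.706ms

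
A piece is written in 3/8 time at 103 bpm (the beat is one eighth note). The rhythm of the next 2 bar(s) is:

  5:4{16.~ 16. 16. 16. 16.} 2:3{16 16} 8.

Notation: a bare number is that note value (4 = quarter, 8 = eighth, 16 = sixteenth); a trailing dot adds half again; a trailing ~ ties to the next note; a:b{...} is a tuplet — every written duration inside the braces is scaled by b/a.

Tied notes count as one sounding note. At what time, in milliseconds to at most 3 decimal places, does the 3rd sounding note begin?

note 3 onset = 9/5b = 1048.544ms

1. 0.0ms @ 0 + 699.029ms (6/5)
2. 699.029ms @ 6/5 + 349.515ms (3/5)
3. 1048.544ms @ 9/5 + 349.515ms (3/5)
4. 1398.058ms @ 12/5 + 349.515ms (3/5)
5. 1747.573ms @ 3 + 436.893ms (3/4)
6. 2184.466ms @ 15/4 + 436.893ms (3/4)
7. 2621.359ms @ 9/2 + 873.786ms (3/2)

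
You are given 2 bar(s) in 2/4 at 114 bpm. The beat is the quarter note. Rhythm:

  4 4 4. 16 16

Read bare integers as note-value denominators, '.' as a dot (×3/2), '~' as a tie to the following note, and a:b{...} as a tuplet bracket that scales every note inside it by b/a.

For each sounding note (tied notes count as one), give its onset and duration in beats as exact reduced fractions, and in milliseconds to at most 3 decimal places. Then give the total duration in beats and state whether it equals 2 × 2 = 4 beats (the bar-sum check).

1) 0.0ms=0b +526.316ms=1b
2) 526.316ms=1b +526.316ms=1b
3) 1052.632ms=2b +789.474ms=3/2b
4) 1842.105ms=7/2b +131.579ms=1/4b
5) 1973.684ms=15/4b +131.579ms=1/4b
Σ=4b of 4 (114bpm 2/4) — PASS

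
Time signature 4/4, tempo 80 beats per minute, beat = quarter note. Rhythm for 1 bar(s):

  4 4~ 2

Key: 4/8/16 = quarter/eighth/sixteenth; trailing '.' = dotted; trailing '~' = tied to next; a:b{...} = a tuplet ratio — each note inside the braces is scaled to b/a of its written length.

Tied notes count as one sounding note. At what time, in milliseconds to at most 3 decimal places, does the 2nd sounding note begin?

1. 0.0ms @ 0 + 750.0ms (1)
2. 750.0ms @ 1 + 2250.0ms (3)

note 2 onset = 1b = 750.0ms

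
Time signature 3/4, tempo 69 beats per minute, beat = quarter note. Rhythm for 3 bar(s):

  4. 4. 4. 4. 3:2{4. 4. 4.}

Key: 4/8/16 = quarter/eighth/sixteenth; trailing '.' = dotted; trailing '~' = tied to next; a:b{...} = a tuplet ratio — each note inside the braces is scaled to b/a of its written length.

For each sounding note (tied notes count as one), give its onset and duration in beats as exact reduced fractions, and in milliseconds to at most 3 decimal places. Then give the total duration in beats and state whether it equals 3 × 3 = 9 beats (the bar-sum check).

1) 0.0ms=0b +1304.348ms=3/2b
2) 1304.348ms=3/2b +1304.348ms=3/2b
3) 2608.696ms=3b +1304.348ms=3/2b
4) 3913.043ms=9/2b +1304.348ms=3/2b
5) 5217.391ms=6b +869.565ms=1b
6) 6086.957ms=7b +869.565ms=1b
7) 6956.522ms=8b +869.565ms=1b
Σ=9b of 9 (69bpm 3/4) — PASS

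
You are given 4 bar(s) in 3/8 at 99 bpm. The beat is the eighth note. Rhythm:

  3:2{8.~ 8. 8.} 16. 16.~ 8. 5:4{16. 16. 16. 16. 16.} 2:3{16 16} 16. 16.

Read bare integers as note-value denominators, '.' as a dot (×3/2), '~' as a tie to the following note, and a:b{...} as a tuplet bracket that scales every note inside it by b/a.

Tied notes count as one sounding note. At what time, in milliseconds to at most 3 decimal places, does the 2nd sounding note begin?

1. 0.0ms @ 0 + 1212.121ms (2)
2. 1212.121ms @ 2 + 606.061ms (1)
3. 1818.182ms @ 3 + 454.545ms (3/4)
4. 2272.727ms @ 15/4 + 1363.636ms (9/4)
5. 3636.364ms @ 6 + 363.636ms (3/5)
6. 4000.0ms @ 33/5 + 363.636ms (3/5)
7. 4363.636ms @ 36/5 + 363.636ms (3/5)
8. 4727.273ms @ 39/5 + 363.636ms (3/5)
9. 5090.909ms @ 42/5 + 363.636ms (3/5)
10. 5454.545ms @ 9 + 454.545ms (3/4)
11. 5909.091ms @ 39/4 + 454.545ms (3/4)
12. 6363.636ms @ 21/2 + 454.545ms (3/4)
13. 6818.182ms @ 45/4 + 454.545ms (3/4)

note 2 onset = 2b = 1212.121ms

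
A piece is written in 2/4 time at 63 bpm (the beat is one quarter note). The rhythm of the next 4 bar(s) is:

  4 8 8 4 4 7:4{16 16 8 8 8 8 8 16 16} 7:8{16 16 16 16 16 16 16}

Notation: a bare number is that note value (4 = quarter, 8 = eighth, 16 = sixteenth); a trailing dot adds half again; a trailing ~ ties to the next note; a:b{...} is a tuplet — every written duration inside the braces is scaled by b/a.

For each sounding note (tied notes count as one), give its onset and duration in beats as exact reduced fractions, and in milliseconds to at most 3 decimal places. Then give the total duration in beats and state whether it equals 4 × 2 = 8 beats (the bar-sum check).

1) 0.0ms=0b +952.381ms=1b
2) 952.381ms=1b +476.19ms=1/2b
3) 1428.571ms=3/2b +476.19ms=1/2b
4) 1904.762ms=2b +952.381ms=1b
5) 2857.143ms=3b +952.381ms=1b
6) 3809.524ms=4b +136.054ms=1/7b
7) 3945.578ms=29/7b +136.054ms=1/7b
8) 4081.633ms=30/7b +272.109ms=2/7b
9) 4353.741ms=32/7b +272.109ms=2/7b
10) 4625.85ms=34/7b +272.109ms=2/7b
11) 4897.959ms=36/7b +272.109ms=2/7b
12) 5170.068ms=38/7b +272.109ms=2/7b
13) 5442.177ms=40/7b +136.054ms=1/7b
14) 5578.231ms=41/7b +136.054ms=1/7b
15) 5714.286ms=6b +272.109ms=2/7b
16) 5986.395ms=44/7b +272.109ms=2/7b
17) 6258.503ms=46/7b +272.109ms=2/7b
18) 6530.612ms=48/7b +272.109ms=2/7b
19) 6802.721ms=50/7b +272.109ms=2/7b
20) 7074.83ms=52/7b +272.109ms=2/7b
21) 7346.939ms=54/7b +272.109ms=2/7b
Σ=8b of 8 (63bpm 2/4) — PASS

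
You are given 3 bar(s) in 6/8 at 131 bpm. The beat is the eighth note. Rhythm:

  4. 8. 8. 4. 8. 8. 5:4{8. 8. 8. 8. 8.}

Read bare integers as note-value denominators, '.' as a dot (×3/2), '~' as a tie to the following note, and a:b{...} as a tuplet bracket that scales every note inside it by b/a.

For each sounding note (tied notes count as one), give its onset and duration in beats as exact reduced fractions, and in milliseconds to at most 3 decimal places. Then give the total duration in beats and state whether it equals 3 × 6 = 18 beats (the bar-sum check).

1) 0.0ms=0b +1374.046ms=3b
2) 1374.046ms=3b +687.023ms=3/2b
3) 2061.069ms=9/2b +687.023ms=3/2b
4) 2748.092ms=6b +1374.046ms=3b
5) 4122.137ms=9b +687.023ms=3/2b
6) 4809.16ms=21/2b +687.023ms=3/2b
7) 5496.183ms=12b +549.618ms=6/5b
8) 6045.802ms=66/5b +549.618ms=6/5b
9) 6595.42ms=72/5b +549.618ms=6/5b
10) 7145.038ms=78/5b +549.618ms=6/5b
11) 7694.656ms=84/5b +549.618ms=6/5b
Σ=18b of 18 (131bpm 6/8) — PASS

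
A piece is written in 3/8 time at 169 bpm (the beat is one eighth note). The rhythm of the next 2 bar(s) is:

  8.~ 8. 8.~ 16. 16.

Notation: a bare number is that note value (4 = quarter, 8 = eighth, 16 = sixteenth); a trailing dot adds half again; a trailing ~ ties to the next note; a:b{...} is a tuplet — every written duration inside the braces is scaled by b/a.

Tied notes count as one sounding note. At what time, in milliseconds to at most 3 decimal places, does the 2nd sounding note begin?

1. 0.0ms @ 0 + 1065.089ms (3)
2. 1065.089ms @ 3 + 798.817ms (9/4)
3. 1863.905ms @ 21/4 + 266.272ms (3/4)

note 2 onset = 3b = 1065.089ms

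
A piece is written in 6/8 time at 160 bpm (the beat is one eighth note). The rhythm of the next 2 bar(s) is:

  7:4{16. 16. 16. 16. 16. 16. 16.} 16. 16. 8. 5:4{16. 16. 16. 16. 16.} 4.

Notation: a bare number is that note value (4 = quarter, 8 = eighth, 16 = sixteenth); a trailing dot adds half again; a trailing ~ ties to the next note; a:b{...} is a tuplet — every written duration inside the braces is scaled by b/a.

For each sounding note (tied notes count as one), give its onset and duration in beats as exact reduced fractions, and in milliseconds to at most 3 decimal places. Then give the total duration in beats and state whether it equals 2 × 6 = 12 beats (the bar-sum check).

1) 0.0ms=0b +160.714ms=3/7b
2) 160.714ms=3/7b +160.714ms=3/7b
3) 321.429ms=6/7b +160.714ms=3/7b
4) 482.143ms=9/7b +160.714ms=3/7b
5) 642.857ms=12/7b +160.714ms=3/7b
6) 803.571ms=15/7b +160.714ms=3/7b
7) 964.286ms=18/7b +160.714ms=3/7b
8) 1125.0ms=3b +281.25ms=3/4b
9) 1406.25ms=15/4b +281.25ms=3/4b
10) 1687.5ms=9/2b +562.5ms=3/2b
11) 2250.0ms=6b +225.0ms=3/5b
12) 2475.0ms=33/5b +225.0ms=3/5b
13) 2700.0ms=36/5b +225.0ms=3/5b
14) 2925.0ms=39/5b +225.0ms=3/5b
15) 3150.0ms=42/5b +225.0ms=3/5b
16) 3375.0ms=9b +1125.0ms=3b
Σ=12b of 12 (160bpm 6/8) — PASS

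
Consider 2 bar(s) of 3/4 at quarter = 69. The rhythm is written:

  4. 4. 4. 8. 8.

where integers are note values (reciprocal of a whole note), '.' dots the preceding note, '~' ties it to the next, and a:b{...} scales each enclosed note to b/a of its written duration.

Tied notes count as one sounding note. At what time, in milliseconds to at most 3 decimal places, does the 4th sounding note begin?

note 4 onset = 9/2b = 3913.043ms

1. 0.0ms @ 0 + 1304.348ms (3/2)
2. 1304.348ms @ 3/2 + 1304.348ms (3/2)
3. 2608.696ms @ 3 + 1304.348ms (3/2)
4. 3913.043ms @ 9/2 + 652.174ms (3/4)
5. 4565.217ms @ 21/4 + 652.174ms (3/4)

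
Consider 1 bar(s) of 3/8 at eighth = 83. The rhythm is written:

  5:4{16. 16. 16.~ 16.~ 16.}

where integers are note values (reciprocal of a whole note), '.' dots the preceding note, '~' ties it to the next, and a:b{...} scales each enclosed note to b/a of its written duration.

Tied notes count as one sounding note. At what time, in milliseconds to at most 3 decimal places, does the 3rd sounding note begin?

1. 0.0ms @ 0 + 433.735ms (3/5)
2. 433.735ms @ 3/5 + 433.735ms (3/5)
3. 867.47ms @ 6/5 + 1301.205ms (9/5)

note 3 onset = 6/5b = 867.47ms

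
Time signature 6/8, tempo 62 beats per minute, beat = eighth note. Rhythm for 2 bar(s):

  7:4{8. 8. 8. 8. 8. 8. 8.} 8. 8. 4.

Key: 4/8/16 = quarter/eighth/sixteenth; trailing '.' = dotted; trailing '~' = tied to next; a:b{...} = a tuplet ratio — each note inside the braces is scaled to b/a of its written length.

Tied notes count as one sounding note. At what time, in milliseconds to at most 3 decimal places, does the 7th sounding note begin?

note 7 onset = 36/7b = 4976.959ms

1. 0.0ms @ 0 + 829.493ms (6/7)
2. 829.493ms @ 6/7 + 829.493ms (6/7)
3. 1658.986ms @ 12/7 + 829.493ms (6/7)
4. 2488.479ms @ 18/7 + 829.493ms (6/7)
5. 3317.972ms @ 24/7 + 829.493ms (6/7)
6. 4147.465ms @ 30/7 + 829.493ms (6/7)
7. 4976.959ms @ 36/7 + 829.493ms (6/7)
8. 5806.452ms @ 6 + 1451.613ms (3/2)
9. 7258.065ms @ 15/2 + 1451.613ms (3/2)
10. 8709.677ms @ 9 + 2903.226ms (3)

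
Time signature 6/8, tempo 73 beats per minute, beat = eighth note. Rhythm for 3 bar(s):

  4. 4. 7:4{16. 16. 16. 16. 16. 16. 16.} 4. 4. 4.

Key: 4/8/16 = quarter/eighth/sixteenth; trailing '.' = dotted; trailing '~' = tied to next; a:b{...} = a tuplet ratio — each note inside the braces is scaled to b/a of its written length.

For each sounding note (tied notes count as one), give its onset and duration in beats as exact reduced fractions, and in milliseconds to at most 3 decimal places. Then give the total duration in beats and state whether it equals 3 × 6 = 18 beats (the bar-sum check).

1) 0.0ms=0b +2465.753ms=3b
2) 2465.753ms=3b +2465.753ms=3b
3) 4931.507ms=6b +352.25ms=3/7b
4) 5283.757ms=45/7b +352.25ms=3/7b
5) 5636.008ms=48/7b +352.25ms=3/7b
6) 5988.258ms=51/7b +352.25ms=3/7b
7) 6340.509ms=54/7b +352.25ms=3/7b
8) 6692.759ms=57/7b +352.25ms=3/7b
9) 7045.01ms=60/7b +352.25ms=3/7b
10) 7397.26ms=9b +2465.753ms=3b
11) 9863.014ms=12b +2465.753ms=3b
12) 12328.767ms=15b +2465.753ms=3b
Σ=18b of 18 (73bpm 6/8) — PASS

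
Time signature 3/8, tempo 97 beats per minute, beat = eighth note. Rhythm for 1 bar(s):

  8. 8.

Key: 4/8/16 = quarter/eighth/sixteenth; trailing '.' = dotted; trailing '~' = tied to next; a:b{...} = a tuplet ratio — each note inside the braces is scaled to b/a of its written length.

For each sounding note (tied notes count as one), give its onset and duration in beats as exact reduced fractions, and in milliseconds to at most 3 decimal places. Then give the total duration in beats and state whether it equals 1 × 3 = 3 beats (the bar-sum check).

1) 0.0ms=0b +927.835ms=3/2b
2) 927.835ms=3/2b +927.835ms=3/2b
Σ=3b of 3 (97bpm 3/8) — PASS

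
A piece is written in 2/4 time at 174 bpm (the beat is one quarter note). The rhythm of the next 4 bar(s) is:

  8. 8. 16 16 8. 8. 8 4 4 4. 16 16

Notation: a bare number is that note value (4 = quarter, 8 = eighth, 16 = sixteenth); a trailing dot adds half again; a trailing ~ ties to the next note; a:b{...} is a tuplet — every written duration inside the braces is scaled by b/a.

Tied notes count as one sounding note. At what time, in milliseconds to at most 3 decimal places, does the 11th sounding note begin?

1. 0.0ms @ 0 + 258.621ms (3/4)
2. 258.621ms @ 3/4 + 258.621ms (3/4)
3. 517.241ms @ 3/2 + 86.207ms (1/4)
4. 603.448ms @ 7/4 + 86.207ms (1/4)
5. 689.655ms @ 2 + 258.621ms (3/4)
6. 948.276ms @ 11/4 + 258.621ms (3/4)
7. 1206.897ms @ 7/2 + 172.414ms (1/2)
8. 1379.31ms @ 4 + 344.828ms (1)
9. 1724.138ms @ 5 + 344.828ms (1)
10. 2068.966ms @ 6 + 517.241ms (3/2)
11. 2586.207ms @ 15/2 + 86.207ms (1/4)
12. 2672.414ms @ 31/4 + 86.207ms (1/4)

note 11 onset = 15/2b = 2586.207ms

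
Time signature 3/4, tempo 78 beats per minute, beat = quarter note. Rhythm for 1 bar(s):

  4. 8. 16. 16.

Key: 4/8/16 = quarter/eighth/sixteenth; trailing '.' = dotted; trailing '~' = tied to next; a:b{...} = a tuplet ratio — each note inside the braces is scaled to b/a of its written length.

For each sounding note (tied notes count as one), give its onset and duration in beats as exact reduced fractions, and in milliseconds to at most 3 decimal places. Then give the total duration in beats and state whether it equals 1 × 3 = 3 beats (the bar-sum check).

1) 0.0ms=0b +1153.846ms=3/2b
2) 1153.846ms=3/2b +576.923ms=3/4b
3) 1730.769ms=9/4b +288.462ms=3/8b
4) 2019.231ms=21/8b +288.462ms=3/8b
Σ=3b of 3 (78bpm 3/4) — PASS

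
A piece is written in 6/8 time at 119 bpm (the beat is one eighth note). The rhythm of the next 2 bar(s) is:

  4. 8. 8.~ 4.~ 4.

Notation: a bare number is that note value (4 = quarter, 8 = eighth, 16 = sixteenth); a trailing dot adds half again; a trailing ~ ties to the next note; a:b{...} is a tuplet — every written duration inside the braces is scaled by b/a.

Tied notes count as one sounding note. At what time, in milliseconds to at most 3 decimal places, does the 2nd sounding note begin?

1. 0.0ms @ 0 + 1512.605ms (3)
2. 1512.605ms @ 3 + 756.303ms (3/2)
3. 2268.908ms @ 9/2 + 3781.513ms (15/2)

note 2 onset = 3b = 1512.605ms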